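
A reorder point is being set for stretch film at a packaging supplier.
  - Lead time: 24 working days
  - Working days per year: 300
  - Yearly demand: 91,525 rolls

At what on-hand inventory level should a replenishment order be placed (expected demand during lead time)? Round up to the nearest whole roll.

Daily demand d = 91,525 / 300 = 305.083 rolls/day
Demand during lead time = 305.083 × 24 = 7,322.00
Reorder point = 7,322.00 → round up

7,322 rolls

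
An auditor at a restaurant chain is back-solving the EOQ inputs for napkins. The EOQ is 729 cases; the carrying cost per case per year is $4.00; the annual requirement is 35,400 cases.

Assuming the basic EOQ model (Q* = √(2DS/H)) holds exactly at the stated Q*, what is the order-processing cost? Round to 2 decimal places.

Since Q* = (2DS/H)^½, squaring gives Q*²·H = 2DS.
S = Q²H / (2D) = 729² × 4 / (2 × 35,400) = 30.0249

$30.02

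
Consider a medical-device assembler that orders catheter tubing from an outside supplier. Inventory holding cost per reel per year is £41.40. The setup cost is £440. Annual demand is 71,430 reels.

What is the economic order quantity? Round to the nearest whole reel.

1,232 reels

Optimal lot size Q* = (2 × 71,430 × £440 / £41.4)^½ ≈ 1,232.20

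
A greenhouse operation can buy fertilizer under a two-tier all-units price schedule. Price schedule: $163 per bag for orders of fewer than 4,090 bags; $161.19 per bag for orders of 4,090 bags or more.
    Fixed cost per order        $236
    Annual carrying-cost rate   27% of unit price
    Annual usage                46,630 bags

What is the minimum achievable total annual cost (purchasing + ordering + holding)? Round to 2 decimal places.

H₁ = 27%×$163 = $44.0100;  H₂ = 27%×$161.19 = $43.5213
EOQ₁ = √(2×46,630×236/44.0100) = 707.18  (< 4,090, feasible at tier 1)
EOQ₂ = √(2×46,630×236/43.5213) = 711.14  (< 4,090 → use Q = 4,090 at tier-2 price)
TC(tier 1 (EOQ₁), Q≈707.2) = $7,631,812.85
TC(tier 2, Q≈4,090.0) = $7,607,981.39
Minimum at tier 2: $7,607,981.39

$7,607,981.39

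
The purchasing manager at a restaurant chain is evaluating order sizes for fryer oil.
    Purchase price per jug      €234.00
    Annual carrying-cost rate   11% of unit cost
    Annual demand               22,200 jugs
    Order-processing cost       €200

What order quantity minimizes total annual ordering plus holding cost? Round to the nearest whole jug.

Carrying cost H = €234 × 11% = €25.7400/jug/yr
Optimal lot size Q* = (2 × 22,200 × €200 / €25.74)^½ ≈ 587.36

587 jugs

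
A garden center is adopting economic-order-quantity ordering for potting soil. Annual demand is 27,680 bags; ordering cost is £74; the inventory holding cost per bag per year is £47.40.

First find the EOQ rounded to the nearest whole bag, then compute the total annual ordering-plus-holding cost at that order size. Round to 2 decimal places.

£13,934.87

Q* = √(2·D·S / H) = √(2·27,680·74 / 47.4) = √86,427.0 ≈ 293.98 → Q = 294 bags
Annual ordering cost = (D/Q)·S = (27,680/294) × 74 = £6,967.07
Annual holding cost  = (Q/2)·H = (294/2) × 47.4 = £6,967.80
Total = £6,967.07 + £6,967.80 = £13,934.87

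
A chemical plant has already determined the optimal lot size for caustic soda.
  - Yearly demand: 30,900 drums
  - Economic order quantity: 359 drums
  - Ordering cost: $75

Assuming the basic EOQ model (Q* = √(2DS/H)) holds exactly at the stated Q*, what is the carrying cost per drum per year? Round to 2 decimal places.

EOQ relation: Q² = 2DS/H, so rearrange for the unknown.
H = 2DS / Q² = 2 × 30,900 × 75 / 359² = 35.9634

$35.96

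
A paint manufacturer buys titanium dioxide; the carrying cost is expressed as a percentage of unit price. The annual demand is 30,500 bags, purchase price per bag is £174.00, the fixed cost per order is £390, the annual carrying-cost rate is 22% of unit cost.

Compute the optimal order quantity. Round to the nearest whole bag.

788 bags

H = i·C = 0.22 × £174 = £38.2800 per bag-year
2DS/H = 2·30,500·390/38.28 = 621,473.35
EOQ = √621,473.35 ≈ 788.34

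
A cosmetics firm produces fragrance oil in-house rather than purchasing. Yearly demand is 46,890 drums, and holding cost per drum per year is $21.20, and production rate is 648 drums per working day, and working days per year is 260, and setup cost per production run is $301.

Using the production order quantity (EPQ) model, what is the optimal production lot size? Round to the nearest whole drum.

Daily demand d = 46,890/260 = 180.346; p = 648; 1 − d/p = 0.72169
EPQ = √(2DS / (H(1 − d/p)))
    = √(2 × 46,890 × 301 / (21.2 × 0.72169)) ≈ 1,358.30

1,358 drums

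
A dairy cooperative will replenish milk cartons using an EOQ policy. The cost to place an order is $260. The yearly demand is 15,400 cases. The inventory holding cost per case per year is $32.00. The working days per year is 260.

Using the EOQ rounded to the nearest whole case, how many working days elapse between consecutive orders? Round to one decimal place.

8.4 days

EOQ = √(2DS/H) = √(2 × 15,400 × 260 / 32)
    = √(250,250.00) ≈ 500.25 → Q = 500 cases
Days between orders = 260 / (D/Q) = 260 / 30.800 ≈ 8.442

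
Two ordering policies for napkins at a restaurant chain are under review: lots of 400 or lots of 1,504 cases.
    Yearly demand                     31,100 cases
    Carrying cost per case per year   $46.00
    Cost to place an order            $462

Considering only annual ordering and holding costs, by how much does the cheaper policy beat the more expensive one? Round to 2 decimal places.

$975.18

For each Q, cost = (D/Q)·S + (Q/2)·H.
TC(400) = (31,100/400)×462 + (400/2)×46 = $45,120.50
TC(1,504) = (31,100/1,504)×462 + (1,504/2)×46 = $44,145.32
|ΔTC| = |$45,120.50 − $44,145.32| = $975.18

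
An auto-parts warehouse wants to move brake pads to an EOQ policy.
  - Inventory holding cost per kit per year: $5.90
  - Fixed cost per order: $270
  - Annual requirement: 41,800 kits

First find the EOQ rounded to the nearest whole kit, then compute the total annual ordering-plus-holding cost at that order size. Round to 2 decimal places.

2DS/H = 2·41,800·270/5.9 = 3,825,762.71
EOQ = √3,825,762.71 ≈ 1,955.96 → Q = 1,956 kits
Orders/yr = 41,800/1,956 = 21.370; ordering cost = 21.370 × $270 = $5,769.94
Average inventory = 1,956/2 = 978; holding cost = 978 × $5.9 = $5,770.20
Total = $5,769.94 + $5,770.20 = $11,540.14

$11,540.14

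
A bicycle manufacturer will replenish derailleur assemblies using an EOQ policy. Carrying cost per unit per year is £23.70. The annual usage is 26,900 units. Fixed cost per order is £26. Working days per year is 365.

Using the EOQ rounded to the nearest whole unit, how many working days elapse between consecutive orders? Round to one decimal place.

3.3 days

Optimal lot size Q* = (2 × 26,900 × £26 / £23.7)^½ ≈ 242.94 → Q = 243 units
Days between orders = 365 / (D/Q) = 365 / 110.700 ≈ 3.297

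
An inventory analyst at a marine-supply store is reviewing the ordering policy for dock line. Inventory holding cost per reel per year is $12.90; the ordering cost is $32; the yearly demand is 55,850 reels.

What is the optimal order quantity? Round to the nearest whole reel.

526 reels

2DS/H = 2·55,850·32/12.9 = 277,085.27
EOQ = √277,085.27 ≈ 526.39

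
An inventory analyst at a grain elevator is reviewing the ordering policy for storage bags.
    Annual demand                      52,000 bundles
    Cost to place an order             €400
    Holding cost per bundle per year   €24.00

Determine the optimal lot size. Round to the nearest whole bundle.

EOQ = √(2DS/H) = √(2 × 52,000 × 400 / 24)
    = √(1,733,333.33) ≈ 1,316.56

1,317 bundles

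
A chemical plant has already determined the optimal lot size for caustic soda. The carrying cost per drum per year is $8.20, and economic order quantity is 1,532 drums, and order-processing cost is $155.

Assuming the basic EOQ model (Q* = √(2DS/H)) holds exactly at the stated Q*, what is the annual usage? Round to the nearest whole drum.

EOQ relation: Q² = 2DS/H, so rearrange for the unknown.
D = Q²H / (2S) = 1,532² × 8.2 / (2 × 155) = 62,082.57

62,083 drums per year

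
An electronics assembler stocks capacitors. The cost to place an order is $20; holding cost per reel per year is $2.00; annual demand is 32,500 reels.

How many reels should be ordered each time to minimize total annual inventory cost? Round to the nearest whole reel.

EOQ = √(2DS/H) = √(2 × 32,500 × 20 / 2)
    = √(650,000.00) ≈ 806.23

806 reels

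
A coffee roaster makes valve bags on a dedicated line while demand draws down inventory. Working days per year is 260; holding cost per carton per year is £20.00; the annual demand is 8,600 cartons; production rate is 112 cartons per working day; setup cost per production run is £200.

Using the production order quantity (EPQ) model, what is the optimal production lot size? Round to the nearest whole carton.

d = 8,600/260 = 33.0769 cartons/day;  effective holding cost H(1 − d/p) = 20·(1 − 33.0769/112) = 14.09341
Q* = √(2DS / H_eff) = √(2·8,600·200 / 14.09341) ≈ 494.05

494 cartons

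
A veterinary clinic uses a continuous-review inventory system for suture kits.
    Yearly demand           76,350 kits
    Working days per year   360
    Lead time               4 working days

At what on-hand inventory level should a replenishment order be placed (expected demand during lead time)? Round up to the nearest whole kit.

Daily demand d = 76,350 / 360 = 212.083 kits/day
Demand during lead time = 212.083 × 4 = 848.33
Reorder point = 848.33 → round up

849 kits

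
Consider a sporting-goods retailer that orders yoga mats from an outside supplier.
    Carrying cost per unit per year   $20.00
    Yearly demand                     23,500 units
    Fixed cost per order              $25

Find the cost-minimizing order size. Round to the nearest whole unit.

Q* = √(2·D·S / H) = √(2·23,500·25 / 20) = √58,750.0 ≈ 242.38

242 units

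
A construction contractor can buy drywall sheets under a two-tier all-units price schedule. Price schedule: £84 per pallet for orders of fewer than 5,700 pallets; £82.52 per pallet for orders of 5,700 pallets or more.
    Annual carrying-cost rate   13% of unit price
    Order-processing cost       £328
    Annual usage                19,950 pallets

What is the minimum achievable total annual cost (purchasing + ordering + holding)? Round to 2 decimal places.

£1,677,995.66

H₁ = 13%×£84 = £10.9200;  H₂ = 13%×£82.52 = £10.7276
EOQ₁ = √(2×19,950×328/10.9200) = 1,094.74  (< 5,700, feasible at tier 1)
EOQ₂ = √(2×19,950×328/10.7276) = 1,104.52  (< 5,700 → use Q = 5,700 at tier-2 price)
TC(tier 1 (EOQ₁), Q≈1,094.7) = £1,687,754.59
TC(tier 2, Q≈5,700.0) = £1,677,995.66
Minimum at tier 2: £1,677,995.66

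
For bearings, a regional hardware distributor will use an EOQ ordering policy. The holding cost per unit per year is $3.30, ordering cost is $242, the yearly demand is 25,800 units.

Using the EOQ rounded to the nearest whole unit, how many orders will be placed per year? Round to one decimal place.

13.3 orders per year

2DS/H = 2·25,800·242/3.3 = 3,784,000.00
EOQ = √3,784,000.00 ≈ 1,945.25 → Q = 1,945
Orders per year = D/Q = 25,800 / 1,945 = 13.265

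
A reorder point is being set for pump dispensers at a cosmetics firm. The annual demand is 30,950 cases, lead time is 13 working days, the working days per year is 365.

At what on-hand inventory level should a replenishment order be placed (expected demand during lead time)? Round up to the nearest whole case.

Daily demand d = 30,950 / 365 = 84.795 cases/day
Demand during lead time = 84.795 × 13 = 1,102.33
Reorder point = 1,102.33 → round up

1,103 cases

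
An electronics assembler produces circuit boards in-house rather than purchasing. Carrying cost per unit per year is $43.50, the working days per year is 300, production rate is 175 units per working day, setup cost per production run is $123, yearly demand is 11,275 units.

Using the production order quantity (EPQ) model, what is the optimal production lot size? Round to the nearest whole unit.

285 units

d = 11,275/300 = 37.5833 units/day;  effective holding cost H(1 − d/p) = 43.5·(1 − 37.5833/175) = 34.15786
Q* = √(2DS / H_eff) = √(2·11,275·123 / 34.15786) ≈ 284.96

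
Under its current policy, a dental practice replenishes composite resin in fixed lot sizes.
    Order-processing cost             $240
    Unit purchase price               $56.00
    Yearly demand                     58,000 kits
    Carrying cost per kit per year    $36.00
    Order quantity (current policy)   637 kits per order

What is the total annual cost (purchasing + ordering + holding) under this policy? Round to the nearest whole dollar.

$3,281,318

Annual ordering cost = (D/Q)·S = (58,000/637) × 240 = $21,852.43
Annual holding cost  = (Q/2)·H = (637/2) × 36 = $11,466.00
Purchase cost = D·C = 58,000 × 56 = $3,248,000.00
Total = $21,852.43 + $11,466.00 + $3,248,000.00 = $3,281,318.43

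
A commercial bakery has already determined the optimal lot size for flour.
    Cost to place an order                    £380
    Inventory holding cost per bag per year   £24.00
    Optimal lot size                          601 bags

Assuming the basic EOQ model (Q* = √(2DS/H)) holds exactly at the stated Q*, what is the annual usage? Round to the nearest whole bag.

11,406 bags per year

Since Q* = (2DS/H)^½, squaring gives Q*²·H = 2DS.
D = Q²H / (2S) = 601² × 24 / (2 × 380) = 11,406.35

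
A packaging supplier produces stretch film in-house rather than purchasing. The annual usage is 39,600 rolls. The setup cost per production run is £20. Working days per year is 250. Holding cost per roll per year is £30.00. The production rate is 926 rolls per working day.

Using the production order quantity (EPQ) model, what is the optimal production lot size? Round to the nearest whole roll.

Daily demand d = 39,600/250 = 158.400; p = 926; 1 − d/p = 0.82894
EPQ = √(2DS / (H(1 − d/p)))
    = √(2 × 39,600 × 20 / (30 × 0.82894)) ≈ 252.38

252 rolls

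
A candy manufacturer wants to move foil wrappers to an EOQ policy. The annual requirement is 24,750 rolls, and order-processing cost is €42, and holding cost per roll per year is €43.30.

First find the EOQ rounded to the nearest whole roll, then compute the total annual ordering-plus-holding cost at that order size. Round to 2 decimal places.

€9,487.93

Optimal lot size Q* = (2 × 24,750 × €42 / €43.3)^½ ≈ 219.12 → Q = 219 rolls
Orders/yr = 24,750/219 = 113.014; ordering cost = 113.014 × €42 = €4,746.58
Average inventory = 219/2 = 109.5; holding cost = 109.5 × €43.3 = €4,741.35
Total = €4,746.58 + €4,741.35 = €9,487.93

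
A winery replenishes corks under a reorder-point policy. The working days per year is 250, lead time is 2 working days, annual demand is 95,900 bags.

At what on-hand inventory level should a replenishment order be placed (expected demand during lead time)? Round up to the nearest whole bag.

768 bags

Daily demand d = 95,900 / 250 = 383.600 bags/day
Demand during lead time = 383.600 × 2 = 767.20
Reorder point = 767.20 → round up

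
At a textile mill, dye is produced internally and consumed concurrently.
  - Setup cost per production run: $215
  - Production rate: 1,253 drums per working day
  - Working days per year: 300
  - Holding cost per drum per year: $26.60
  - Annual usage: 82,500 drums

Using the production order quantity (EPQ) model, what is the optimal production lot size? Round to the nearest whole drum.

1,307 drums

d = 82,500/300 = 275.0000 drums/day;  effective holding cost H(1 − d/p) = 26.6·(1 − 275.0000/1253) = 20.76201
Q* = √(2DS / H_eff) = √(2·82,500·215 / 20.76201) ≈ 1,307.15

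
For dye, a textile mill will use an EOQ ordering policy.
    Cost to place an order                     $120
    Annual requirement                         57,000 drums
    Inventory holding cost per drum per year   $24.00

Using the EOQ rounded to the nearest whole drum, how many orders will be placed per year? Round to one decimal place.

EOQ = √(2DS/H) = √(2 × 57,000 × 120 / 24)
    = √(570,000.00) ≈ 754.98 → Q = 755
Orders per year = D/Q = 57,000 / 755 = 75.497

75.5 orders per year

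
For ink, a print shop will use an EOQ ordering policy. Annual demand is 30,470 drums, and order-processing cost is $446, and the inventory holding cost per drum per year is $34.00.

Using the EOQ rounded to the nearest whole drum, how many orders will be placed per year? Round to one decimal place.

34.1 orders per year

Optimal lot size Q* = (2 × 30,470 × $446 / $34)^½ ≈ 894.09 → Q = 894
N = D/Q = 30,470/894 ≈ 34.083 orders/yr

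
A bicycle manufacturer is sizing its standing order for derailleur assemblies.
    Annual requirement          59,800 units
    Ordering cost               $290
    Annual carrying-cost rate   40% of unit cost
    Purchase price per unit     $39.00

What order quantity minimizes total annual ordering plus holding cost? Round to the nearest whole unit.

Carrying cost H = $39 × 40% = $15.6000/unit/yr
EOQ = √(2DS/H) = √(2 × 59,800 × 290 / 15.6)
    = √(2,223,333.33) ≈ 1,491.08

1,491 units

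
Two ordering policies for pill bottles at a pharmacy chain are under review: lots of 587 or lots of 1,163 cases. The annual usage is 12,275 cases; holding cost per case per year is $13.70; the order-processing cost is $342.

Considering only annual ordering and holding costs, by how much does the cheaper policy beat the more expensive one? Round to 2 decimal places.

TC(Q) = (D/Q)S + (Q/2)H
TC(587) = (12,275/587)×342 + (587/2)×13.7 = $11,172.65
TC(1,163) = (12,275/1,163)×342 + (1,163/2)×13.7 = $11,576.22
Lots of 587 are cheaper by $403.57.

$403.57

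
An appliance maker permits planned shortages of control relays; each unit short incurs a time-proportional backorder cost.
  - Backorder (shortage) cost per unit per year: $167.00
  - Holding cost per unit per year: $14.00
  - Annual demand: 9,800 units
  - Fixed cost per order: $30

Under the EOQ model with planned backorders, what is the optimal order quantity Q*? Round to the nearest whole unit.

Q* = √(2DS/H) · √((H + b)/b)
   = √(2 × 9,800 × 30 / 14) · √((14 + 167) / 167)
   = 204.939 × 1.0411 ≈ 213.36

213 units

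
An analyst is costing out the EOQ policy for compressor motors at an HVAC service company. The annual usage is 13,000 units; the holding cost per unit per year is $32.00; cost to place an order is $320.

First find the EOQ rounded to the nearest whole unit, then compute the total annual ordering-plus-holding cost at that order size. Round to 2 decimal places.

Optimal lot size Q* = (2 × 13,000 × $320 / $32)^½ ≈ 509.90 → Q = 510 units
Ordering: D/Q × S = 13,000/510 × $320 = $8,156.86
Holding:  Q/2 × H = 510/2 × $32 = $8,160.00
Total = $8,156.86 + $8,160.00 = $16,316.86

$16,316.86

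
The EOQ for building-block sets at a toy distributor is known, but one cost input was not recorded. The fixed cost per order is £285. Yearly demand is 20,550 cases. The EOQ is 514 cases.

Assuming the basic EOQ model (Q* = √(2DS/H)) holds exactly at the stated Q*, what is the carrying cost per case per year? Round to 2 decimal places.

£44.34

From Q* = √(2DS/H) ⇒ Q*² = 2DS/H.
H = 2DS / Q² = 2 × 20,550 × 285 / 514² = 44.3364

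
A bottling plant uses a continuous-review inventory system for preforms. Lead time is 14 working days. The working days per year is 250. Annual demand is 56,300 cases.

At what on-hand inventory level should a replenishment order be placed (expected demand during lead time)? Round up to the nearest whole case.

Daily demand d = 56,300 / 250 = 225.200 cases/day
Demand during lead time = 225.200 × 14 = 3,152.80
Reorder point = 3,152.80 → round up

3,153 cases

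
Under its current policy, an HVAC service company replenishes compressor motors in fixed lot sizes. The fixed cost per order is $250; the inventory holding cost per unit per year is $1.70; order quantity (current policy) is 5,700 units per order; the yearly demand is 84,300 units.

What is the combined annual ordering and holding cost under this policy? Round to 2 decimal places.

Ordering: D/Q × S = 84,300/5,700 × $250 = $3,697.37
Holding:  Q/2 × H = 5,700/2 × $1.7 = $4,845.00
Total = $3,697.37 + $4,845.00 = $8,542.37

$8,542.37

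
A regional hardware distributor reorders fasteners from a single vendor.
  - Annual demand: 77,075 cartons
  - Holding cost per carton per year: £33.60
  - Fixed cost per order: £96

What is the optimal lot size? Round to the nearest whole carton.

664 cartons

Q* = √(2·D·S / H) = √(2·77,075·96 / 33.6) = √440,428.6 ≈ 663.65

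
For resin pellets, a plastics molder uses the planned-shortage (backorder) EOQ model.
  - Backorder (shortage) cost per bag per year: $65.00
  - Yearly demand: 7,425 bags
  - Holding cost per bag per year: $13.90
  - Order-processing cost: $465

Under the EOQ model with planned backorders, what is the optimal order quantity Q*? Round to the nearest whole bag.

777 bags

Basic EOQ = √(2·7,425·465/13.9) = 704.827
Backorder adjustment √((H+b)/b) = √((13.9+65)/65) = 1.1017
Q* = 704.827 × 1.1017 ≈ 776.54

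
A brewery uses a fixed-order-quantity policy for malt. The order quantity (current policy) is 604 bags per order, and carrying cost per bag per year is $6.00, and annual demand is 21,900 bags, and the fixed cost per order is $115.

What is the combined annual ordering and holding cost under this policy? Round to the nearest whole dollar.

$5,982

Annual ordering cost = (D/Q)·S = (21,900/604) × 115 = $4,169.70
Annual holding cost  = (Q/2)·H = (604/2) × 6 = $1,812.00
Total = $4,169.70 + $1,812.00 = $5,981.70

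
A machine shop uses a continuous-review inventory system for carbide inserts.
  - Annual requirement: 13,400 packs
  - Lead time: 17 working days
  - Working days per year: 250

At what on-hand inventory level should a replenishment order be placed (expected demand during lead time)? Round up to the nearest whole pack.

Daily demand d = 13,400 / 250 = 53.600 packs/day
Demand during lead time = 53.600 × 17 = 911.20
Reorder point = 911.20 → round up

912 packs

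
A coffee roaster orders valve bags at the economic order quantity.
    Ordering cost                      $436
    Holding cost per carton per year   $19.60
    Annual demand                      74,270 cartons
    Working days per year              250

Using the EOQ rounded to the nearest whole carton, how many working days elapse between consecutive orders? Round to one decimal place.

6.1 days

Q* = √(2·D·S / H) = √(2·74,270·436 / 19.6) = √3,304,257.1 ≈ 1,817.76 → Q = 1,818 cartons
Days between orders = 250 / (D/Q) = 250 / 40.853 ≈ 6.120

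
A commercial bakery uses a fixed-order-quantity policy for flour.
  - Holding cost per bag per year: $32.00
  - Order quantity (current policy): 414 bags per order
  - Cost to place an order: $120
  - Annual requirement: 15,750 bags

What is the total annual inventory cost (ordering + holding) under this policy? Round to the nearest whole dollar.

Orders/yr = 15,750/414 = 38.043; ordering cost = 38.043 × $120 = $4,565.22
Average inventory = 414/2 = 207; holding cost = 207 × $32 = $6,624.00
Total = $4,565.22 + $6,624.00 = $11,189.22

$11,189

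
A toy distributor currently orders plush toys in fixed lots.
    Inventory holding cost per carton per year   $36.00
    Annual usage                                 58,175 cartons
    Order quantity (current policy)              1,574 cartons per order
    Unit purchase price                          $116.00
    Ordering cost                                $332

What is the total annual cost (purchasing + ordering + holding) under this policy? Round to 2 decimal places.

$6,788,902.71

Orders/yr = 58,175/1,574 = 36.960; ordering cost = 36.960 × $332 = $12,270.71
Average inventory = 1,574/2 = 787; holding cost = 787 × $36 = $28,332.00
Purchase cost = D·C = 58,175 × 116 = $6,748,300.00
Total = $12,270.71 + $28,332.00 + $6,748,300.00 = $6,788,902.71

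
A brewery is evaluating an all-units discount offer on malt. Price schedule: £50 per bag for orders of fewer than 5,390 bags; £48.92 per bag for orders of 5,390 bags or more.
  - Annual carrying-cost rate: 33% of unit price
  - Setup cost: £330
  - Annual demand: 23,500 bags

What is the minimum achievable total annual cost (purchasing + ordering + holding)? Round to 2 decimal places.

£1,190,997.34

H₁ = 33%×£50 = £16.5000;  H₂ = 33%×£48.92 = £16.1436
EOQ₁ = √(2×23,500×330/16.5000) = 969.54  (< 5,390, feasible at tier 1)
EOQ₂ = √(2×23,500×330/16.1436) = 980.18  (< 5,390 → use Q = 5,390 at tier-2 price)
TC(tier 1 (EOQ₁), Q≈969.5) = £1,190,997.34
TC(tier 2, Q≈5,390.0) = £1,194,565.78
Minimum at tier 1 (EOQ₁): £1,190,997.34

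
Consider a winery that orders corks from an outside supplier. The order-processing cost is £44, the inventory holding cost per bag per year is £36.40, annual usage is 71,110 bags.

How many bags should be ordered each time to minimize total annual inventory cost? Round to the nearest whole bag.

415 bags

2DS/H = 2·71,110·44/36.4 = 171,914.29
EOQ = √171,914.29 ≈ 414.63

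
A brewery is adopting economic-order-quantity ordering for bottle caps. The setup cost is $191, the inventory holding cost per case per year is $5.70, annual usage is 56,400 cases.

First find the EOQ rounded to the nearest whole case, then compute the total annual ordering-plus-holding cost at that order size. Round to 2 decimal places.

$11,081.76

Q* = √(2·D·S / H) = √(2·56,400·191 / 5.7) = √3,779,789.5 ≈ 1,944.17 → Q = 1,944 cases
Orders/yr = 56,400/1,944 = 29.012; ordering cost = 29.012 × $191 = $5,541.36
Average inventory = 1,944/2 = 972; holding cost = 972 × $5.7 = $5,540.40
Total = $5,541.36 + $5,540.40 = $11,081.76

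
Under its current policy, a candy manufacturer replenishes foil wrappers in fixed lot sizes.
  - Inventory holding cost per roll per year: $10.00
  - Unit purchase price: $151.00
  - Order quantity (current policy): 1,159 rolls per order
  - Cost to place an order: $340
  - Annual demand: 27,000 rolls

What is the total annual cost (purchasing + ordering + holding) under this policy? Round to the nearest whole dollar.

$4,090,716

Annual ordering cost = (D/Q)·S = (27,000/1,159) × 340 = $7,920.62
Annual holding cost  = (Q/2)·H = (1,159/2) × 10 = $5,795.00
Purchase cost = D·C = 27,000 × 151 = $4,077,000.00
Total = $7,920.62 + $5,795.00 + $4,077,000.00 = $4,090,715.62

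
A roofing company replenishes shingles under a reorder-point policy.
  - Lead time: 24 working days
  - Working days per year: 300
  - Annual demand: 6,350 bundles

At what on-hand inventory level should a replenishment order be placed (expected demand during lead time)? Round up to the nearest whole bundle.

Daily demand d = 6,350 / 300 = 21.167 bundles/day
Demand during lead time = 21.167 × 24 = 508.00
Reorder point = 508.00 → round up

508 bundles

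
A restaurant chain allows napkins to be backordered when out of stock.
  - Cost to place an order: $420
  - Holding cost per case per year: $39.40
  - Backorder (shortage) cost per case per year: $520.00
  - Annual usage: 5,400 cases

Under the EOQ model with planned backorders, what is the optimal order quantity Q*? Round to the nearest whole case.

352 cases

Basic EOQ = √(2·5,400·420/39.4) = 339.304
Backorder adjustment √((H+b)/b) = √((39.4+520)/520) = 1.0372
Q* = 339.304 × 1.0372 ≈ 351.92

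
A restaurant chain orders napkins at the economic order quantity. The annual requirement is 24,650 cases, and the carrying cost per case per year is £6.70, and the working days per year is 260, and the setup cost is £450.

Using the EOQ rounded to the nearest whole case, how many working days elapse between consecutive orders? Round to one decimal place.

EOQ = √(2DS/H) = √(2 × 24,650 × 450 / 6.7)
    = √(3,311,194.03) ≈ 1,819.67 → Q = 1,820 cases
Cycle time = (working days × Q)/D = (260 × 1,820) / 24,650 = 19.197 days

19.2 days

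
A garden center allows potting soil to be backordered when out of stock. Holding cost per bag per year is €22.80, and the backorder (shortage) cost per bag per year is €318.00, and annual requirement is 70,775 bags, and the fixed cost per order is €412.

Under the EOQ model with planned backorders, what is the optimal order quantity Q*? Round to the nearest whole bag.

Basic EOQ = √(2·70,775·412/22.8) = 1,599.323
Backorder adjustment √((H+b)/b) = √((22.8+318)/318) = 1.0352
Q* = 1,599.323 × 1.0352 ≈ 1,655.66

1,656 bags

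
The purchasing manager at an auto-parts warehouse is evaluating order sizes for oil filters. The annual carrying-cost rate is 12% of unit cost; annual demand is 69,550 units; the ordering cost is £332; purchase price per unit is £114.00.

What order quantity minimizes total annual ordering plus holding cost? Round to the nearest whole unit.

Carrying cost H = £114 × 12% = £13.6800/unit/yr
2DS/H = 2·69,550·332/13.68 = 3,375,818.71
EOQ = √3,375,818.71 ≈ 1,837.34

1,837 units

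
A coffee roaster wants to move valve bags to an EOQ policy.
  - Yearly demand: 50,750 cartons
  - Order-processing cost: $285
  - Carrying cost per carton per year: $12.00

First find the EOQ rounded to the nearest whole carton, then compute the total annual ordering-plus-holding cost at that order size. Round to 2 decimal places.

$18,631.43

Optimal lot size Q* = (2 × 50,750 × $285 / $12)^½ ≈ 1,552.62 → Q = 1,553 cartons
Ordering: D/Q × S = 50,750/1,553 × $285 = $9,313.43
Holding:  Q/2 × H = 1,553/2 × $12 = $9,318.00
Total = $9,313.43 + $9,318.00 = $18,631.43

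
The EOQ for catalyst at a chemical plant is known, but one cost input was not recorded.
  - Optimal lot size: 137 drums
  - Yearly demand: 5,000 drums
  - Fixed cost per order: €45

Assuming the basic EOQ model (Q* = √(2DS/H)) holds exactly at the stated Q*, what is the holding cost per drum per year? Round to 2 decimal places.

€23.98

From Q* = √(2DS/H) ⇒ Q*² = 2DS/H.
H = 2DS / Q² = 2 × 5,000 × 45 / 137² = 23.9757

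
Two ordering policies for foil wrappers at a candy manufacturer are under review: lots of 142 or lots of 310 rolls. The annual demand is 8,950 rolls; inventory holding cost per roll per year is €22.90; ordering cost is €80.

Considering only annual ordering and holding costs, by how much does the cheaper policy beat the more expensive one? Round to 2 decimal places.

Annual cost at Q: ordering D·S/Q plus holding Q·H/2.
TC(142) = (8,950/142)×80 + (142/2)×22.9 = €6,668.15
TC(310) = (8,950/310)×80 + (310/2)×22.9 = €5,859.18
Lots of 310 are cheaper by €808.98.

€808.98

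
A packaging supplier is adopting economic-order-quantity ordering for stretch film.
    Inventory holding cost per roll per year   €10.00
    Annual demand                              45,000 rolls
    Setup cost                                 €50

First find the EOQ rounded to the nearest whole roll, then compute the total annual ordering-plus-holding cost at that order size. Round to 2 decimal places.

€6,708.20

EOQ = √(2DS/H) = √(2 × 45,000 × 50 / 10)
    = √(450,000.00) ≈ 670.82 → Q = 671 rolls
Annual ordering cost = (D/Q)·S = (45,000/671) × 50 = €3,353.20
Annual holding cost  = (Q/2)·H = (671/2) × 10 = €3,355.00
Total = €3,353.20 + €3,355.00 = €6,708.20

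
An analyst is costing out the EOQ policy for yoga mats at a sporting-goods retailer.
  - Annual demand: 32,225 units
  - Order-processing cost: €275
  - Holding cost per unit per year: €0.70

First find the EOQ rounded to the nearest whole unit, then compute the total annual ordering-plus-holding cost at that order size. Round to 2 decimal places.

€3,522.30

EOQ = √(2DS/H) = √(2 × 32,225 × 275 / 0.7)
    = √(25,319,642.86) ≈ 5,031.86 → Q = 5,032 units
Annual ordering cost = (D/Q)·S = (32,225/5,032) × 275 = €1,761.10
Annual holding cost  = (Q/2)·H = (5,032/2) × 0.7 = €1,761.20
Total = €1,761.10 + €1,761.20 = €3,522.30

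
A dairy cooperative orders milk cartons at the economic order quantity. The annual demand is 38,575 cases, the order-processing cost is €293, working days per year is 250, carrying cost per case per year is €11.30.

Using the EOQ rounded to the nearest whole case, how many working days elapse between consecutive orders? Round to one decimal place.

Optimal lot size Q* = (2 × 38,575 × €293 / €11.3)^½ ≈ 1,414.37 → Q = 1,414 cases
T = Q/D × 250 days = 1,414/38,575 × 250 = 9.164 days

9.2 days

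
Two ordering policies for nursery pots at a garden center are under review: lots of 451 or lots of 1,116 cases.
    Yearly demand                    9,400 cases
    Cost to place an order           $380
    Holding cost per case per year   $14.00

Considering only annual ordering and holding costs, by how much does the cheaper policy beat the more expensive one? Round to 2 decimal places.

$64.46

Annual cost at Q: ordering D·S/Q plus holding Q·H/2.
TC(451) = (9,400/451)×380 + (451/2)×14 = $11,077.18
TC(1,116) = (9,400/1,116)×380 + (1,116/2)×14 = $11,012.72
|ΔTC| = |$11,077.18 − $11,012.72| = $64.46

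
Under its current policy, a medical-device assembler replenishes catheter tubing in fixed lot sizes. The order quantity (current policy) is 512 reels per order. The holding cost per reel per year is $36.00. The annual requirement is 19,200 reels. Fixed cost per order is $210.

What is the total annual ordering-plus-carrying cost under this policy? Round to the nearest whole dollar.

Ordering: D/Q × S = 19,200/512 × $210 = $7,875.00
Holding:  Q/2 × H = 512/2 × $36 = $9,216.00
Total = $7,875.00 + $9,216.00 = $17,091.00

$17,091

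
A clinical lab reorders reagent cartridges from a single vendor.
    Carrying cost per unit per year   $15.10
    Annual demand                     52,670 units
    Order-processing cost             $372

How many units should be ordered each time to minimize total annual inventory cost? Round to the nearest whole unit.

1,611 units

Optimal lot size Q* = (2 × 52,670 × $372 / $15.1)^½ ≈ 1,610.94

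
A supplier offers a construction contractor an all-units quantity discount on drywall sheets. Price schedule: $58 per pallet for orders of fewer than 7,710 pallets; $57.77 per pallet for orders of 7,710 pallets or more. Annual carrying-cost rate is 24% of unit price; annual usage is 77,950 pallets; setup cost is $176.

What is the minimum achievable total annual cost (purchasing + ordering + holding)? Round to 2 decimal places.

H₁ = 24%×$58 = $13.9200;  H₂ = 24%×$57.77 = $13.8648
EOQ₁ = √(2×77,950×176/13.9200) = 1,403.98  (< 7,710, feasible at tier 1)
EOQ₂ = √(2×77,950×176/13.8648) = 1,406.77  (< 7,710 → use Q = 7,710 at tier-2 price)
TC(tier 1 (EOQ₁), Q≈1,404.0) = $4,540,643.35
TC(tier 2, Q≈7,710.0) = $4,558,399.71
Minimum at tier 1 (EOQ₁): $4,540,643.35

$4,540,643.35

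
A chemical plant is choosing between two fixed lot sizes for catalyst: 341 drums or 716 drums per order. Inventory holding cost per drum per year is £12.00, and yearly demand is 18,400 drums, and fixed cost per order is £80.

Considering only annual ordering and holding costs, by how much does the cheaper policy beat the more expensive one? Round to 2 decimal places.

Annual cost at Q: ordering D·S/Q plus holding Q·H/2.
TC(341) = (18,400/341)×80 + (341/2)×12 = £6,362.72
TC(716) = (18,400/716)×80 + (716/2)×12 = £6,351.87
Lots of 716 are cheaper by £10.85.

£10.85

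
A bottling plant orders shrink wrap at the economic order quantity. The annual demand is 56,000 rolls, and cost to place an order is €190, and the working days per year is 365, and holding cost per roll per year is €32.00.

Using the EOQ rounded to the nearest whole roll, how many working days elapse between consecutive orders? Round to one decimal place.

5.3 days

Q* = √(2·D·S / H) = √(2·56,000·190 / 32) = √665,000.0 ≈ 815.48 → Q = 815 rolls
Cycle time = (working days × Q)/D = (365 × 815) / 56,000 = 5.312 days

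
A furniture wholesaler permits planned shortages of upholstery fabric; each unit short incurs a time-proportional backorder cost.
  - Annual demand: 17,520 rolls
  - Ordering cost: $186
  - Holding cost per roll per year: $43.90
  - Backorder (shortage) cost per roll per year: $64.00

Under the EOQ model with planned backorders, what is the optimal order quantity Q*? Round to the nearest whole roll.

500 rolls

Basic EOQ = √(2·17,520·186/43.9) = 385.306
Backorder adjustment √((H+b)/b) = √((43.9+64)/64) = 1.2984
Q* = 385.306 × 1.2984 ≈ 500.30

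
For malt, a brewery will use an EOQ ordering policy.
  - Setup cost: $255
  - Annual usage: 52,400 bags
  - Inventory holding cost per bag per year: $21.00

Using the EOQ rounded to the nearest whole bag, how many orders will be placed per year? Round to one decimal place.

Optimal lot size Q* = (2 × 52,400 × $255 / $21)^½ ≈ 1,128.08 → Q = 1,128
N = D/Q = 52,400/1,128 ≈ 46.454 orders/yr

46.5 orders per year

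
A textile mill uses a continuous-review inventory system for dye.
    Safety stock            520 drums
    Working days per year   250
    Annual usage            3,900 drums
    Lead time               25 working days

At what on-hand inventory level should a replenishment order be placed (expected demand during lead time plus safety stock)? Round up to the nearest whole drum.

910 drums

Daily demand d = 3,900 / 250 = 15.600 drums/day
Demand during lead time = 15.600 × 25 = 390.00
Reorder point = 390.00 + 520 = 910.00 → round up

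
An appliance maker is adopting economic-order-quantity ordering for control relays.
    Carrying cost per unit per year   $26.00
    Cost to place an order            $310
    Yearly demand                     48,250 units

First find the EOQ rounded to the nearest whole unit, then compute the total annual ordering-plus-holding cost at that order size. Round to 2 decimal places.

$27,888.89

Q* = √(2·D·S / H) = √(2·48,250·310 / 26) = √1,150,576.9 ≈ 1,072.65 → Q = 1,073 units
Ordering: D/Q × S = 48,250/1,073 × $310 = $13,939.89
Holding:  Q/2 × H = 1,073/2 × $26 = $13,949.00
Total = $13,939.89 + $13,949.00 = $27,888.89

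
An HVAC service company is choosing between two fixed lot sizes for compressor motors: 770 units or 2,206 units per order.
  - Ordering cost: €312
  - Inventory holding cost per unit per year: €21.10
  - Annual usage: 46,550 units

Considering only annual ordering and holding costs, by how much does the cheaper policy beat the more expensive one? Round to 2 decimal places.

Annual cost at Q: ordering D·S/Q plus holding Q·H/2.
TC(770) = (46,550/770)×312 + (770/2)×21.1 = €26,985.32
TC(2,206) = (46,550/2,206)×312 + (2,206/2)×21.1 = €29,856.98
|ΔTC| = |€26,985.32 − €29,856.98| = €2,871.66

€2,871.66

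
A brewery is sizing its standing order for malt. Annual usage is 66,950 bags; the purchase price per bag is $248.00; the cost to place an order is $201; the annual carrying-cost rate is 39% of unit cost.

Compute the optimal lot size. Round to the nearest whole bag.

H = i·C = 0.39 × $248 = $96.7200 per bag-year
2DS/H = 2·66,950·201/96.72 = 278,266.13
EOQ = √278,266.13 ≈ 527.51

528 bags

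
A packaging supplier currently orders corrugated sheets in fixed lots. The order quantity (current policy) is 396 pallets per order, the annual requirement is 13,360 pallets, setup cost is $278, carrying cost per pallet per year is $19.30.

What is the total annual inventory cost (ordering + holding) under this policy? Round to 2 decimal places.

$13,200.39

Ordering: D/Q × S = 13,360/396 × $278 = $9,378.99
Holding:  Q/2 × H = 396/2 × $19.3 = $3,821.40
Total = $9,378.99 + $3,821.40 = $13,200.39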